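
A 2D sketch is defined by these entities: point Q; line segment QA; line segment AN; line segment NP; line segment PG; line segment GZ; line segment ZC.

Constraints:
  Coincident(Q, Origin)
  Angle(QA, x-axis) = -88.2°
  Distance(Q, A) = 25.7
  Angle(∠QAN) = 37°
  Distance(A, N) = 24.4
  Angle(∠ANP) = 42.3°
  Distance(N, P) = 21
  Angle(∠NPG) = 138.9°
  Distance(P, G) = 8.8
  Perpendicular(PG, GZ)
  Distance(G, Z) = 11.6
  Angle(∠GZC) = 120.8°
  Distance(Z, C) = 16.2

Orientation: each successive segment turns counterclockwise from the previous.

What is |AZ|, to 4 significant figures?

2.726

Q is at the origin; QA runs at -88.2° with length 25.7, so A = (0.8073, -25.69). ∠QAN = 37.0° gives AN at 54.80° from the x-axis; with |AN| = 24.4, N = (14.87, -5.749). ∠ANP = 42.3° gives NP at -167.5° from the x-axis; with |NP| = 21.0, P = (-5.630, -10.29). ∠NPG = 138.9° gives PG at -126.4° from the x-axis; with |PG| = 8.8, G = (-10.85, -17.38). PG ⟂ GZ, so GZ runs at -36.40°; with |GZ| = 11.6, Z = (-1.515, -24.26). Then |AZ| = |Z − A| = 2.726.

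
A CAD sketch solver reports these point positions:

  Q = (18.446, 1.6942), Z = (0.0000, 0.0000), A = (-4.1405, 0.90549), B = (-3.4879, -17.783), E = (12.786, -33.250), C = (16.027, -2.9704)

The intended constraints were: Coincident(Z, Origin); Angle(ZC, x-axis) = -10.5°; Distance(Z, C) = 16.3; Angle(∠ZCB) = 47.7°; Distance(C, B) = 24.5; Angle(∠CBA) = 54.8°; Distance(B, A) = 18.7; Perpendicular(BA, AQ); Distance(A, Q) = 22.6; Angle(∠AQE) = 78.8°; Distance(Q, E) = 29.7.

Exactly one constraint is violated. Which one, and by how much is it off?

Distance(Q, E) = 29.7 — off by 5.70.

Z = (0.00, 0.00) ✓; ZC at -10.50° ✓; |ZC| = 16.30 ✓; ∠ZCB = 47.70° ✓; |CB| = 24.50 ✓; ∠CBA = 54.80° ✓; |BA| = 18.70 ✓; ∠(BA, AQ) = 90.00° ✓; |AQ| = 22.60 ✓; ∠AQE = 78.80° ✓; |QE| = 35.40 ✗.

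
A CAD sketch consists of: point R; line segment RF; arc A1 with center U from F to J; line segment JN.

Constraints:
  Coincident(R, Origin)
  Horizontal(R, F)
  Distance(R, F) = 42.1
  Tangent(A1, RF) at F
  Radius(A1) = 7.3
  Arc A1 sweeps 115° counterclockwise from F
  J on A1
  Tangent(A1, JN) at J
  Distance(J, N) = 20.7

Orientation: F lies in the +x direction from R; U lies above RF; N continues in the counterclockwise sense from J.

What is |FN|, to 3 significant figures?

29.2

R is at the origin; R and F share the same y with |RF| = 42.1 and F on the +x side, so F = (42.1, 0.00). Since A1 is tangent to RF there, UF ⟂ RF, so U = F + (0, 7.3) = (42.1, 7.30). On A1, F sits at bearing -90° from U; a 115° counterclockwise sweep puts J at bearing 25°, so J = U + 7.3·(cos 25°, sin 25°) = (48.7, 10.4). Tangency of A1 to JN means the radius UJ is perpendicular to JN, so JN runs along (−sin 25°, cos 25°); with |JN| = 20.7, N = (40.0, 29.1). Then |FN| = |N − F| = 29.2.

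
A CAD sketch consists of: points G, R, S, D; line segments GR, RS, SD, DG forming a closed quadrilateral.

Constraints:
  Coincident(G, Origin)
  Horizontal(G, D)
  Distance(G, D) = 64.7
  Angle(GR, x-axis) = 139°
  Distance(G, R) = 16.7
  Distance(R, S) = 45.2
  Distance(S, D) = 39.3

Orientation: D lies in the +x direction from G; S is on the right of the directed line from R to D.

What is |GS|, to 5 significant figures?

29.078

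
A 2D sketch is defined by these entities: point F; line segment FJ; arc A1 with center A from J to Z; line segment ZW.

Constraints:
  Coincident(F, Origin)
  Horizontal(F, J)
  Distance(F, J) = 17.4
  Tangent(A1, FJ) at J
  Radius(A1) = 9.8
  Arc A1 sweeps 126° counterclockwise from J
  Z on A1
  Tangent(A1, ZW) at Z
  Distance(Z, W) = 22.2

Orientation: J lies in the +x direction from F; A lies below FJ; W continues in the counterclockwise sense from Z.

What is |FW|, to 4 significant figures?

40.38

F is at the origin; F and J share the same y with |FJ| = 17.4 and J on the +x side, so J = (17.40, 0.000). Since A1 is tangent to FJ there, AJ ⟂ FJ, so A = J + (0, -9.8) = (17.40, -9.800). On A1, J sits at bearing 90° from A; a 126° counterclockwise sweep puts Z at bearing 216°, so Z = A + 9.8·(cos 216°, sin 216°) = (9.472, -15.56). A1 meets ZW tangentially, so AZ is at right angles to ZW, so ZW runs along (−sin 216°, cos 216°); with |ZW| = 22.2, W = (22.52, -33.52). Then |FW| = |W − F| = 40.38.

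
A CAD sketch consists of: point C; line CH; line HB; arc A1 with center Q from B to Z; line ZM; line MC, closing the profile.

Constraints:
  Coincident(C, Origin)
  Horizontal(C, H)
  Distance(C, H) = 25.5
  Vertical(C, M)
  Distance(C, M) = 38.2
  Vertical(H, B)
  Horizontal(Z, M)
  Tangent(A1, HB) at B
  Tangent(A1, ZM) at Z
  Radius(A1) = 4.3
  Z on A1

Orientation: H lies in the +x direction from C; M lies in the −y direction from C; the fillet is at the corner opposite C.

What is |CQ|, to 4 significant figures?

39.98

C and M share the same x with |CM| = 38.2 and M on the −y side, so M = (0.000, -38.20). The virtual corner opposite C is at (25.50, -38.20). The tangent condition forces QB to be normal to HB and the tangent condition forces QZ to be normal to ZM, with radius 4.3, so the center Q sits 4.3 in from both sides at Q = (21.20, -33.90). Then |CQ| = |Q − C| = 39.98.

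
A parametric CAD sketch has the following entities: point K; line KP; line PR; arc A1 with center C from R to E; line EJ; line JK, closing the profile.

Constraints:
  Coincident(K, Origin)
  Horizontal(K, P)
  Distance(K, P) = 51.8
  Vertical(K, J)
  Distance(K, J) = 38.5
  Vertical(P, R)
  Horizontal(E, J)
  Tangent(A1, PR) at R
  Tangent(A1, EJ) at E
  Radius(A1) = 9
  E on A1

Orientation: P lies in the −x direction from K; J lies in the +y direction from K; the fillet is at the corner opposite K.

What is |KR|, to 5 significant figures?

59.611

K is at the origin; K and P share the same y with |KP| = 51.8 and P on the −x side, so P = (-51.800, 0.0000). K and J share the same x with |KJ| = 38.5 and J on the +y side, so J = (0.0000, 38.500). The virtual corner opposite K is at (-51.800, 38.500). A1 meets PR tangentially, so CR is at right angles to PR and tangency of A1 to EJ means the radius CE is perpendicular to EJ, with radius 9.0, so the center C sits 9.0 in from both sides at C = (-42.800, 29.500). That places the tangent points at R = (-51.800, 29.500) on PR and E = (-42.800, 38.500) on EJ. Then |KR| = |R − K| = 59.611.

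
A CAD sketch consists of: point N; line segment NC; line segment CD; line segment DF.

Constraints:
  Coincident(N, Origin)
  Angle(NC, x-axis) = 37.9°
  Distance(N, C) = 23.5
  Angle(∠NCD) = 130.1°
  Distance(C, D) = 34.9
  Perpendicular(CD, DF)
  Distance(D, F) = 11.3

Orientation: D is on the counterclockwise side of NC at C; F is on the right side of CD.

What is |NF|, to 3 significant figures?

58.0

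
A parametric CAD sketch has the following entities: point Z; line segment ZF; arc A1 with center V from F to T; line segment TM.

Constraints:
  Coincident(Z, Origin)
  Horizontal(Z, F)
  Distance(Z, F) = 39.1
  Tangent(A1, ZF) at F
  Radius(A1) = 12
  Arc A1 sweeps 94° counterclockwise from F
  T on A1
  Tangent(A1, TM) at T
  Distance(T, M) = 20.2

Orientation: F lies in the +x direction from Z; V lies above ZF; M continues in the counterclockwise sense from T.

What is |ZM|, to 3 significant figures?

59.6

Z is at the origin; ZF is horizontal with |ZF| = 39.1 and F on the +x side, so F = (39.1, 0.00). A1 meets ZF tangentially, so VF is at right angles to ZF, so V = F + (0, 12) = (39.1, 12.0). On A1, F sits at bearing -90° from V; a 94° counterclockwise sweep puts T at bearing 4°, so T = V + 12.0·(cos 4°, sin 4°) = (51.1, 12.8). Tangency of A1 to TM means the radius VT is perpendicular to TM, so TM runs along (−sin 4°, cos 4°); with |TM| = 20.2, M = (49.7, 33.0). Then |ZM| = |M − Z| = 59.6.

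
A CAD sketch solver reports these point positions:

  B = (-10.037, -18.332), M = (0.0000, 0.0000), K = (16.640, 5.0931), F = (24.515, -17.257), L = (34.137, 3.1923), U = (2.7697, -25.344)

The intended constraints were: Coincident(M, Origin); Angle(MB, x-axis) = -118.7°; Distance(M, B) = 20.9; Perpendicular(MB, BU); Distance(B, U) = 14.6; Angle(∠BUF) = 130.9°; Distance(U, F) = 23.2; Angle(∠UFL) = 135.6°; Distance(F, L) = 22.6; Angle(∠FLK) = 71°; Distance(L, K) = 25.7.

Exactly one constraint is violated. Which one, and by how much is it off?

Distance(L, K) = 25.7 — off by 8.10.

M = (0.00, 0.00) ✓; MB at -118.7° ✓; |MB| = 20.90 ✓; ∠(MB, BU) = 90.00° ✓; |BU| = 14.60 ✓; ∠BUF = 130.9° ✓; |UF| = 23.20 ✓; ∠UFL = 135.6° ✓; |FL| = 22.60 ✓; ∠FLK = 71.00° ✓; |LK| = 17.60 ✗.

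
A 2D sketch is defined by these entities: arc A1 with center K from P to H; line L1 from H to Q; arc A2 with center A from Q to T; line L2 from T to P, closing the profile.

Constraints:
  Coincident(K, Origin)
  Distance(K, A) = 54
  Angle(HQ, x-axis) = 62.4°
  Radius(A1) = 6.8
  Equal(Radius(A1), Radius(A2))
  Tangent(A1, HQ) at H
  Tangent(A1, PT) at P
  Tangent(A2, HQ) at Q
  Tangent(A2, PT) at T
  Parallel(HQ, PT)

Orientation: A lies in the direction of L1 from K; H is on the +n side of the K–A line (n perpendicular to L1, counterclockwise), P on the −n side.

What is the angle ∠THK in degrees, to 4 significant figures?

75.86°

The slot axis is L1's direction at 62.4°, so u = (cos 62.4°, sin 62.4°) = (0.4633, 0.8862) and n = (−sin 62.4°, cos 62.4°) = (-0.8862, 0.4633). K is at the origin and A lies 54.0 along u from K, so A = 54.0·u = (25.02, 47.85). Tangency of A1 to both parallel lines with radius 6.8 puts H and P at K ± 6.8·n: H = (-6.026, 3.150), P = (6.026, -3.150). Equal radii place Q and T the same way about A: Q = A + 6.8·n = (18.99, 51.01), T = A − 6.8·n = (31.04, 44.70). Then cos ∠THK = HT·HK / (|HT||HK|), giving 75.86°.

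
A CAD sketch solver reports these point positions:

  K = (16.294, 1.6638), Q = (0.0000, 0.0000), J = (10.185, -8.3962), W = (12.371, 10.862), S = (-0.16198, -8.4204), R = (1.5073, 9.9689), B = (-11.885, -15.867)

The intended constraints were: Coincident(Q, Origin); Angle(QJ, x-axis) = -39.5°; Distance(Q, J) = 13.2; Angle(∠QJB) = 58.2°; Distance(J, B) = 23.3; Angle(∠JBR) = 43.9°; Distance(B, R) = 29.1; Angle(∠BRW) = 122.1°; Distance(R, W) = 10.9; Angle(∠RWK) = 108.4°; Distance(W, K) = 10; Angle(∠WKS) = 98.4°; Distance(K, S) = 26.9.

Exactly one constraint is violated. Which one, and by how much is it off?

Distance(K, S) = 26.9 — off by 7.60.

Q = (0.00, 0.00) ✓; QJ at -39.50° ✓; |QJ| = 13.20 ✓; ∠QJB = 58.20° ✓; |JB| = 23.30 ✓; ∠JBR = 43.90° ✓; |BR| = 29.10 ✓; ∠BRW = 122.1° ✓; |RW| = 10.90 ✓; ∠RWK = 108.4° ✓; |WK| = 10.00 ✓; ∠WKS = 98.40° ✓; |KS| = 19.30 ✗.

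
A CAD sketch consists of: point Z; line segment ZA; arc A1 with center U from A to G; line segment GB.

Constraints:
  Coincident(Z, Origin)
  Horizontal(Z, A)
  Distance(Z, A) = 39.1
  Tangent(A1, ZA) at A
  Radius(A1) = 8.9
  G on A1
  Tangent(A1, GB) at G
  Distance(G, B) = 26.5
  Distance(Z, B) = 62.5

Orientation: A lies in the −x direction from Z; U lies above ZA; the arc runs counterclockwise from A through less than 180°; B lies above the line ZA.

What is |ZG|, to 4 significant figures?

36.64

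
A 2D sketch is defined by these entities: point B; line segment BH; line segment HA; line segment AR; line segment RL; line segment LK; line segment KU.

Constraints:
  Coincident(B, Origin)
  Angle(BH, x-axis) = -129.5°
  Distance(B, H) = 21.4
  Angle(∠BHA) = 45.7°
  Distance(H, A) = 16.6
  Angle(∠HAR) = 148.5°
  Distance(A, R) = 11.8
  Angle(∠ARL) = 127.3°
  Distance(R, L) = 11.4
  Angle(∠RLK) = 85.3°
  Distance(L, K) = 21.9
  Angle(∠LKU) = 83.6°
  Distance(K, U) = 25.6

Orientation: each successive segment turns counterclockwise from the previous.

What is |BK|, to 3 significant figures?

9.40

B is at the origin; BH runs at -129.5° with length 21.4, so H = (-13.6, -16.5). ∠BHA = 45.7° gives HA at 4.80° from the x-axis; with |HA| = 16.6, A = (2.93, -15.1). ∠HAR = 148.5° gives AR at 36.3° from the x-axis; with |AR| = 11.8, R = (12.4, -8.14). ∠ARL = 127.3° gives RL at 89.0° from the x-axis; with |RL| = 11.4, L = (12.6, 3.26). ∠RLK = 85.3° gives LK at -176° from the x-axis; with |LK| = 21.9, K = (-9.22, 1.85). Then |BK| = |K − B| = 9.40.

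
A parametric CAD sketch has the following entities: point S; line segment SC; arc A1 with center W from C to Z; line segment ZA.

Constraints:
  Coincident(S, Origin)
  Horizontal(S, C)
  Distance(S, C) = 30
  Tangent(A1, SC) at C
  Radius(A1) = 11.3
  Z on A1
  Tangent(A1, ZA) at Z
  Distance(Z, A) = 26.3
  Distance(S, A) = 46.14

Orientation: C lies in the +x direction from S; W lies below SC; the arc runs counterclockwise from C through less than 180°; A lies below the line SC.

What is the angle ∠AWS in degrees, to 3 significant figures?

98.8°

S is at the origin; SC is horizontal with |SC| = 30.0 and C on the +x side, so C = (30.0, 0.00). The tangent condition forces WC to be normal to SC, so W = C + (0, -11.3) = (30.0, -11.3). Since WZ ⟂ ZA (tangency), |WA| = √(11.3² + 26.3²) = 28.6 regardless of where Z sits on A1. So A lies on both circle(S, 46.14) and circle(W, 28.6); the below-SC intersection is A = (24.1, -39.3). Z is the foot of the tangent from A: Z = (18.9, -13.5).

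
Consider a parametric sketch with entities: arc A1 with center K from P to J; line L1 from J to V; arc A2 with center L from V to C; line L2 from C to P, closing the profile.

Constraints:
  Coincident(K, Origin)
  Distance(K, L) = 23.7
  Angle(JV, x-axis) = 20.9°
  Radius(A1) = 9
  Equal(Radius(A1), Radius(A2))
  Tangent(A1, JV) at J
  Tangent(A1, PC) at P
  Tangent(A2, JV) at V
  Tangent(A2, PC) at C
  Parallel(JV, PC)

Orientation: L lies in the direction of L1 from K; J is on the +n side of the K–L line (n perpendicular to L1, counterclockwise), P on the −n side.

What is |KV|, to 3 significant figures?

25.4

The slot axis is L1's direction at 20.9°, so u = (cos 20.9°, sin 20.9°) = (0.934, 0.357) and n = (−sin 20.9°, cos 20.9°) = (-0.357, 0.934). K is at the origin and L lies 23.7 along u from K, so L = 23.7·u = (22.1, 8.45). Tangency of A1 to both parallel lines with radius 9.0 puts J and P at K ± 9.0·n: J = (-3.21, 8.41), P = (3.21, -8.41). Equal radii place V and C the same way about L: V = L + 9.0·n = (18.9, 16.9), C = L − 9.0·n = (25.4, 0.0469). Then |KV| = |V − K| = 25.4.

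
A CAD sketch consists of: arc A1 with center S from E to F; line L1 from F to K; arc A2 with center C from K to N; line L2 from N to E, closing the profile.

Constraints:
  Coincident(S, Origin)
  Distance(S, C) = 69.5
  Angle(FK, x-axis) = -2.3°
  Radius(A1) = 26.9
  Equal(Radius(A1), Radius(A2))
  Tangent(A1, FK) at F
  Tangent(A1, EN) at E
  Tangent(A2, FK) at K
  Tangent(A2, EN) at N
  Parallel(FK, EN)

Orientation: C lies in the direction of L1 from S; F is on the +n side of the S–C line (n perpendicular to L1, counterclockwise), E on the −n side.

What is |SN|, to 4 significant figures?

74.52

Tangency of A1 to both parallel lines with radius 26.9 puts F and E at S ± 26.9·n: F = (1.080, 26.88), E = (-1.080, -26.88). Equal radii place K and N the same way about C: K = C + 26.9·n = (70.52, 24.09), N = C − 26.9·n = (68.36, -29.67). Then |SN| = |N − S| = 74.52.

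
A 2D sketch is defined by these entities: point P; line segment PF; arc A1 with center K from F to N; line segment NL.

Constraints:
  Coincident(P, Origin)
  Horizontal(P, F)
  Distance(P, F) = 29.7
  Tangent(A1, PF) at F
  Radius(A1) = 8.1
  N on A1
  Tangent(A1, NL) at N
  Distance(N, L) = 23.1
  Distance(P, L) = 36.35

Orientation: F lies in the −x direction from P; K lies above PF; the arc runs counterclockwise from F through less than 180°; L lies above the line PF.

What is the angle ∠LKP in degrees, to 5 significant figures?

81.391°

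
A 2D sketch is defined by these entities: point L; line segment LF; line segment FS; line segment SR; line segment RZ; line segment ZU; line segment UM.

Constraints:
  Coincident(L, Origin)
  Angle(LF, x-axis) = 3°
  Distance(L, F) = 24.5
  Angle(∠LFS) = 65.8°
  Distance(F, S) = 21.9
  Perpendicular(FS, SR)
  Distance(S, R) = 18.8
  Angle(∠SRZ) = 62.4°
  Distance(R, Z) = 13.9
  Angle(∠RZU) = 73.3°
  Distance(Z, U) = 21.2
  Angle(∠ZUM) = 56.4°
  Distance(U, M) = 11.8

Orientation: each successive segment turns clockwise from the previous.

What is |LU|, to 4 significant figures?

28.96

L is at the origin; LF runs at 3.0° with length 24.5, so F = (24.47, 1.282). ∠LFS = 65.8° gives FS at -111.2° from the x-axis; with |FS| = 21.9, S = (16.55, -19.14). The perpendicularity gives SR at right angles to FS, so SR runs at 158.8°; with |SR| = 18.8, R = (-0.9808, -12.34). ∠SRZ = 62.4° gives RZ at 41.20° from the x-axis; with |RZ| = 13.9, Z = (9.478, -3.181). ∠RZU = 73.3° gives ZU at -65.50° from the x-axis; with |ZU| = 21.2, U = (18.27, -22.47). Then |LU| = |U − L| = 28.96.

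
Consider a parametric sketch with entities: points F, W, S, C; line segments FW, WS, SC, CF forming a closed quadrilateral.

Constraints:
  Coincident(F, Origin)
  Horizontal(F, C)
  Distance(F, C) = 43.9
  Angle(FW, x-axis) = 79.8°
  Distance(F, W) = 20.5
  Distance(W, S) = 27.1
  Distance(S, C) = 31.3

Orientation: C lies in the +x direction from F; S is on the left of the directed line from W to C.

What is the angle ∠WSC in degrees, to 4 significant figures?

100.7°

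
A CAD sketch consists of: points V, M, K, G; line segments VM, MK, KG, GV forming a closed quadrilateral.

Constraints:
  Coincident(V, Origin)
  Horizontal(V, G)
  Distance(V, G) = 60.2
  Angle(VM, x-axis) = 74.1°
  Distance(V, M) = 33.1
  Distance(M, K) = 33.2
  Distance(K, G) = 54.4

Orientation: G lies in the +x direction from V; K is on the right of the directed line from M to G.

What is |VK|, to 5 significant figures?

5.9372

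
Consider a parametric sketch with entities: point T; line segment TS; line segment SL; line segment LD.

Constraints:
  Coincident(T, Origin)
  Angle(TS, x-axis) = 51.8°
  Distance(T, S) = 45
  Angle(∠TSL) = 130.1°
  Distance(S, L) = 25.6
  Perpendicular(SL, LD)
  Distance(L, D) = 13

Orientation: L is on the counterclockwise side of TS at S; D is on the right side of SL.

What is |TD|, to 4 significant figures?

72.31

T is at the origin; TS runs at 51.8° with length 45.0, so S = 45.0·(cos 51.8°, sin 51.8°) = (27.83, 35.36). ∠TSL = 130.1°, so SL runs at 51.8° + (180° − 130.1°) = 101.7° from the x-axis; with |SL| = 25.6, L = S + 25.6·(cos 101.7°, sin 101.7°) = (22.64, 60.43). SL is perpendicular to LD; with |LD| = 13.0 on the right of SL, D = L + 13.0·(0.9792, 0.2028) = (35.37, 63.07). Then |TD| = |D − T| = 72.31.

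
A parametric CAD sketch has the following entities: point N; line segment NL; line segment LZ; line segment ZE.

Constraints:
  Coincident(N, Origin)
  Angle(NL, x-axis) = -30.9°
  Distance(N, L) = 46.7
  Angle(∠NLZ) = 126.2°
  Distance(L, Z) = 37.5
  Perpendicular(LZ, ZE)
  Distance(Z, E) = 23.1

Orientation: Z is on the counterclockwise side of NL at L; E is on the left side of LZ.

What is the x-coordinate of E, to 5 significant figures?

65.627

N is at the origin; NL runs at -30.9° with length 46.7, so L = 46.7·(cos -30.9°, sin -30.9°) = (40.072, -23.982). ∠NLZ = 126.2°, so LZ runs at -30.9° + (180° − 126.2°) = 22.900° from the x-axis; with |LZ| = 37.5, Z = L + 37.5·(cos 22.900°, sin 22.900°) = (74.616, -9.3902). The perpendicularity gives ZE at right angles to LZ; with |ZE| = 23.1 on the left of LZ, E = Z + 23.1·(-0.38912, 0.92119) = (65.627, 11.889). So E.x = 65.627.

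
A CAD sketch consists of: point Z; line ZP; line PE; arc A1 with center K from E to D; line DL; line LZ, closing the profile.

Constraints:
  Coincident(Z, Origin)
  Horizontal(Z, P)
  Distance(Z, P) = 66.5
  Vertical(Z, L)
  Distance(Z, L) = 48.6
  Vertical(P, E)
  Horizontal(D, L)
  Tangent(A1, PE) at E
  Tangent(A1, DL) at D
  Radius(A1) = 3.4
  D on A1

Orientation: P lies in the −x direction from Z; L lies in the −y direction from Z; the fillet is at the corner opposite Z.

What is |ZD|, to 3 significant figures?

79.6

Z is at the origin; Z and P share the same y with |ZP| = 66.5 and P on the −x side, so P = (-66.5, 0.00). ZL is vertical with |ZL| = 48.6 and L on the −y side, so L = (0.00, -48.6). The virtual corner opposite Z is at (-66.5, -48.6). The tangent condition forces KE to be normal to PE and since A1 is tangent to DL there, KD ⟂ DL, with radius 3.4, so the center K sits 3.4 in from both sides at K = (-63.1, -45.2). That places the tangent points at E = (-66.5, -45.2) on PE and D = (-63.1, -48.6) on DL. Then |ZD| = |D − Z| = 79.6.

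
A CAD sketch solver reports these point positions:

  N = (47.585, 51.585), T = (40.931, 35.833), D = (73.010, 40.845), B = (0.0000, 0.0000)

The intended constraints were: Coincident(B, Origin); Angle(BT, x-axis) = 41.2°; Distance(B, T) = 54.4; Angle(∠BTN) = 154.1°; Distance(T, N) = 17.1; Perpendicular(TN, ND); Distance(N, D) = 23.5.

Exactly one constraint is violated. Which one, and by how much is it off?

Distance(N, D) = 23.5 — off by 4.10.

B = (0.00, 0.00) ✓; BT at 41.20° ✓; |BT| = 54.40 ✓; ∠BTN = 154.1° ✓; |TN| = 17.10 ✓; ∠(TN, ND) = 90.00° ✓; |ND| = 27.60 ✗.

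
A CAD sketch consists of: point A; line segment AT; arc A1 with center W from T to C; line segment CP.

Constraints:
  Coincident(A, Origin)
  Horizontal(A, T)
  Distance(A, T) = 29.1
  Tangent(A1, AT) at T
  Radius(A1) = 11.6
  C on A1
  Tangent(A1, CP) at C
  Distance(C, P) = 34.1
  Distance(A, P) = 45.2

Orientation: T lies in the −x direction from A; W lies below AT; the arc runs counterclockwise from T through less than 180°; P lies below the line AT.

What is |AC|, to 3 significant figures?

42.1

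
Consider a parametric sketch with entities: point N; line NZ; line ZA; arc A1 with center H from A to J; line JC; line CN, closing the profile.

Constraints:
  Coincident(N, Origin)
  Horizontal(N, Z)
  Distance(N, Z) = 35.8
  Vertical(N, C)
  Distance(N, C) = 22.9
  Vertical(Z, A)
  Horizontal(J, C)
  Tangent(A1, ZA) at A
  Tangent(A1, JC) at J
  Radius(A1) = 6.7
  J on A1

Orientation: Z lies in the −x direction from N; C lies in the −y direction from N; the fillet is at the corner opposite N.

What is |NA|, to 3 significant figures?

39.3

The virtual corner opposite N is at (-35.8, -22.9). Tangency of A1 to ZA means the radius HA is perpendicular to ZA and the tangent condition forces HJ to be normal to JC, with radius 6.7, so the center H sits 6.7 in from both sides at H = (-29.1, -16.2). That places the tangent points at A = (-35.8, -16.2) on ZA and J = (-29.1, -22.9) on JC. Then |NA| = |A − N| = 39.3.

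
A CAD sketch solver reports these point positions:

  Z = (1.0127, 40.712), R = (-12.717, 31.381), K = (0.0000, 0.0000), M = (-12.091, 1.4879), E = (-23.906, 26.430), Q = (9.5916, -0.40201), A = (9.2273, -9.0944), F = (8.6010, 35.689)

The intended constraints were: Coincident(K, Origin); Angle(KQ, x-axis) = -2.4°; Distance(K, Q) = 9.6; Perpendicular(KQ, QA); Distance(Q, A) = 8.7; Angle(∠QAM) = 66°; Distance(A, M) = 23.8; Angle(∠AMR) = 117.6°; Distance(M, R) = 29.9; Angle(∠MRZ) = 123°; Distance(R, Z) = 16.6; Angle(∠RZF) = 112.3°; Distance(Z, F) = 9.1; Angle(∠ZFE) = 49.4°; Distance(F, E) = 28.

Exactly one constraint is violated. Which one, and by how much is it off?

Distance(F, E) = 28 — off by 5.80.

K = (0.00, 0.00) ✓; KQ at -2.400° ✓; |KQ| = 9.600 ✓; ∠(KQ, QA) = 90.00° ✓; |QA| = 8.700 ✓; ∠QAM = 66.00° ✓; |AM| = 23.80 ✓; ∠AMR = 117.6° ✓; |MR| = 29.90 ✓; ∠MRZ = 123.0° ✓; |RZ| = 16.60 ✓; ∠RZF = 112.3° ✓; |ZF| = 9.100 ✓; ∠ZFE = 49.40° ✓; |FE| = 33.80 ✗.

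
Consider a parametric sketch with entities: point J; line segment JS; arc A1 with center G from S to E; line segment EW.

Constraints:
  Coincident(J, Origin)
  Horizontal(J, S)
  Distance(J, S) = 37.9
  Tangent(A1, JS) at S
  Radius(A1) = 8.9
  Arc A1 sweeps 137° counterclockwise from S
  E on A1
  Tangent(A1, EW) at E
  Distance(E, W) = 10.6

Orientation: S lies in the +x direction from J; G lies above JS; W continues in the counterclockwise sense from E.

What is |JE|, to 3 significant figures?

46.6

J is at the origin; JS is horizontal with |JS| = 37.9 and S on the +x side, so S = (37.9, 0.00). The tangent condition forces GS to be normal to JS, so G = S + (0, 8.9) = (37.9, 8.90). On A1, S sits at bearing -90° from G; a 137° counterclockwise sweep puts E at bearing 47°, so E = G + 8.9·(cos 47°, sin 47°) = (44.0, 15.4). Then |JE| = |E − J| = 46.6.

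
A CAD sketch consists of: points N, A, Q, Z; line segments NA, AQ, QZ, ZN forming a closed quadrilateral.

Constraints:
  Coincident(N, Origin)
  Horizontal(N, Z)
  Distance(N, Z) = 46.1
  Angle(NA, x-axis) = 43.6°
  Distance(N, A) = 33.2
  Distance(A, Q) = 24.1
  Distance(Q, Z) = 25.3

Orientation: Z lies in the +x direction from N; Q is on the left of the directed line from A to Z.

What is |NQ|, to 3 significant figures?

54.3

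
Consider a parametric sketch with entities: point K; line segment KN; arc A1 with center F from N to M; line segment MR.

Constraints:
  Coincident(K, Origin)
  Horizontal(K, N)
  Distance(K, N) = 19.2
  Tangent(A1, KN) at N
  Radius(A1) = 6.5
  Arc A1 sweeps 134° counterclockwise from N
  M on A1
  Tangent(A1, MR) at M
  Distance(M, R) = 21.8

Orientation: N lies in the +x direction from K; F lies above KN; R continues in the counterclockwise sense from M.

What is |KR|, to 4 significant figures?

28.09

K is at the origin; K and N share the same y with |KN| = 19.2 and N on the +x side, so N = (19.20, 0.000). The tangent condition forces FN to be normal to KN, so F = N + (0, 6.5) = (19.20, 6.500). On A1, N sits at bearing -90° from F; a 134° counterclockwise sweep puts M at bearing 44°, so M = F + 6.5·(cos 44°, sin 44°) = (23.88, 11.02). Tangency of A1 to MR means the radius FM is perpendicular to MR, so MR runs along (−sin 44°, cos 44°); with |MR| = 21.8, R = (8.732, 26.70). Then |KR| = |R − K| = 28.09.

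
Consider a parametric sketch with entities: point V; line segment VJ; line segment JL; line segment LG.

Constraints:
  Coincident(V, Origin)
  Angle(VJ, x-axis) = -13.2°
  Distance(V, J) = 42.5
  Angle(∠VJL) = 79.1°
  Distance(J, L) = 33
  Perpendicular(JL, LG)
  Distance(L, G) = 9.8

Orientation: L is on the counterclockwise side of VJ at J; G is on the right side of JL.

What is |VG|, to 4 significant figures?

57.26

∠VJL = 79.1°, so JL runs at -13.2° + (180° − 79.1°) = 87.70° from the x-axis; with |JL| = 33.0, L = J + 33.0·(cos 87.70°, sin 87.70°) = (42.70, 23.27). The perpendicularity gives LG at right angles to JL; with |LG| = 9.8 on the right of JL, G = L + 9.8·(0.9992, -0.04013) = (52.49, 22.88). Then |VG| = |G − V| = 57.26.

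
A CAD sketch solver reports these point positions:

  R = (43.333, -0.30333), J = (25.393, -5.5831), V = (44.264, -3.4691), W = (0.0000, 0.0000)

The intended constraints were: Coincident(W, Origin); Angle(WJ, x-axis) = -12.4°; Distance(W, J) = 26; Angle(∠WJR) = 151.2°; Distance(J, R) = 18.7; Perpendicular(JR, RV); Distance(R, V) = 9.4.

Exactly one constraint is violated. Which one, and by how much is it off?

Distance(R, V) = 9.4 — off by 6.10.

W = (0.00, 0.00) ✓; WJ at -12.40° ✓; |WJ| = 26.00 ✓; ∠WJR = 151.2° ✓; |JR| = 18.70 ✓; ∠(JR, RV) = 90.01° ✓; |RV| = 3.300 ✗.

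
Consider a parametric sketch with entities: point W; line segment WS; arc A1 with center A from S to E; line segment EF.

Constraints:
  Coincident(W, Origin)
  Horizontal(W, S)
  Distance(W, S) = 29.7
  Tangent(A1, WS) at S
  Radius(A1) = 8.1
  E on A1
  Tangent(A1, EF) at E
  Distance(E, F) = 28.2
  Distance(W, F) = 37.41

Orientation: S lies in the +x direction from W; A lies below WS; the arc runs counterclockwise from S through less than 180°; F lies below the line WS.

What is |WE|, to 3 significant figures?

22.7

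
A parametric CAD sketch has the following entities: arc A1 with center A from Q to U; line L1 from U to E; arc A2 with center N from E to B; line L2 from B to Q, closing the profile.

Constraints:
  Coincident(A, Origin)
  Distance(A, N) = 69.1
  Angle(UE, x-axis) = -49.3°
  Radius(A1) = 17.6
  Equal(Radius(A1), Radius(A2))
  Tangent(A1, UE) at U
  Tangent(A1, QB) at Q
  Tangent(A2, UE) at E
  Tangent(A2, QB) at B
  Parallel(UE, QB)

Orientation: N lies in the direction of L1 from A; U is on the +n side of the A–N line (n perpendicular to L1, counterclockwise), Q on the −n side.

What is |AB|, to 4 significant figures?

71.31

The slot axis is L1's direction at -49.3°, so u = (cos -49.3°, sin -49.3°) = (0.6521, -0.7581) and n = (−sin -49.3°, cos -49.3°) = (0.7581, 0.6521). A is at the origin and N lies 69.1 along u from A, so N = 69.1·u = (45.06, -52.39). Tangency of A1 to both parallel lines with radius 17.6 puts U and Q at A ± 17.6·n: U = (13.34, 11.48), Q = (-13.34, -11.48). Equal radii place E and B the same way about N: E = N + 17.6·n = (58.40, -40.91), B = N − 17.6·n = (31.72, -63.86). Then |AB| = |B − A| = 71.31.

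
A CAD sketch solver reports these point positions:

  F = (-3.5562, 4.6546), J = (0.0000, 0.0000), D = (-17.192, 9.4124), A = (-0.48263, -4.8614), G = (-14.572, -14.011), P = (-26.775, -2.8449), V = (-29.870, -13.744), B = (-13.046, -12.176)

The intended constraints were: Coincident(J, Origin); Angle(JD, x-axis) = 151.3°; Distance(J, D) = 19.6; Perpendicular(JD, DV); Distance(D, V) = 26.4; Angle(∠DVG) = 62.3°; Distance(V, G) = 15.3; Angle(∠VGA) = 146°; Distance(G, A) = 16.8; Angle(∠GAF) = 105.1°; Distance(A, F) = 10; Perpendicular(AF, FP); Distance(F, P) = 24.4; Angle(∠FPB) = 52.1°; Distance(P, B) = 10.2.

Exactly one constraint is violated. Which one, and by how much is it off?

Distance(P, B) = 10.2 — off by 6.40.

J = (0.00, 0.00) ✓; JD at 151.3° ✓; |JD| = 19.60 ✓; ∠(JD, DV) = 90.00° ✓; |DV| = 26.40 ✓; ∠DVG = 62.30° ✓; |VG| = 15.30 ✓; ∠VGA = 146.0° ✓; |GA| = 16.80 ✓; ∠GAF = 105.1° ✓; |AF| = 10.00 ✓; ∠(AF, FP) = 90.00° ✓; |FP| = 24.40 ✓; ∠FPB = 52.10° ✓; |PB| = 16.60 ✗.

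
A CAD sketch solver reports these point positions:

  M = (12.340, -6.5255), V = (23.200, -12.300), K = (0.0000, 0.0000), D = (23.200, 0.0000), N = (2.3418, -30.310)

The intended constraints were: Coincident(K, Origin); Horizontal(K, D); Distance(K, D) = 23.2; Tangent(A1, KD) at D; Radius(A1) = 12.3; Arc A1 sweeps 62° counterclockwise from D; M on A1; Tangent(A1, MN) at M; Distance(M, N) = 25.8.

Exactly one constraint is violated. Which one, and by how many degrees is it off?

Tangent(A1, MN) at M — off by 5.20°.

K = (0.00, 0.00) ✓; K.y = 0.00, D.y = 0.00 ✓; |KD| = 23.20 ✓; ∠(VD, DK) = 90.00° ✓; |VD| = 12.30 ✓; bearing(V→M) − bearing(V→D) = 62.00° ✓; |VM| = 12.30 ✓; ∠(VM, MN) = 84.80° ✗; |MN| = 25.80 ✓.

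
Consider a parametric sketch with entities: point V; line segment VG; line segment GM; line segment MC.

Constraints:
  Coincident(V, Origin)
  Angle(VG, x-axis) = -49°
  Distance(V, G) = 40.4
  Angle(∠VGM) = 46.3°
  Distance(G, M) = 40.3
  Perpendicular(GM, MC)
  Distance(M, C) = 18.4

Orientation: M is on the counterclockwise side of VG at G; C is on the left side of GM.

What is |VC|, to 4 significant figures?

16.44

V is at the origin; VG runs at -49.0° with length 40.4, so G = 40.4·(cos -49.0°, sin -49.0°) = (26.50, -30.49). ∠VGM = 46.3°, so GM runs at -49.0° + (180° − 46.3°) = 84.70° from the x-axis; with |GM| = 40.3, M = G + 40.3·(cos 84.70°, sin 84.70°) = (30.23, 9.637). GM is perpendicular to MC; with |MC| = 18.4 on the left of GM, C = M + 18.4·(-0.9957, 0.09237) = (11.91, 11.34). Then |VC| = |C − V| = 16.44.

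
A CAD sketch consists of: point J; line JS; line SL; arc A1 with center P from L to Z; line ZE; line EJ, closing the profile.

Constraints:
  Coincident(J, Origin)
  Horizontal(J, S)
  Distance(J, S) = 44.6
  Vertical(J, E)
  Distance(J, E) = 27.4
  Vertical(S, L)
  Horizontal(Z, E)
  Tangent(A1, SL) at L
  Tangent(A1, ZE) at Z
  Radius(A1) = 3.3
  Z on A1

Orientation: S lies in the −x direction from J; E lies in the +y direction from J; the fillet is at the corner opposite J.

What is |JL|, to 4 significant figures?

50.69

J is at the origin; J and S share the same y with |JS| = 44.6 and S on the −x side, so S = (-44.60, 0.000). JE is vertical with |JE| = 27.4 and E on the +y side, so E = (0.000, 27.40). The virtual corner opposite J is at (-44.60, 27.40). A1 meets SL tangentially, so PL is at right angles to SL and A1 meets ZE tangentially, so PZ is at right angles to ZE, with radius 3.3, so the center P sits 3.3 in from both sides at P = (-41.30, 24.10). That places the tangent points at L = (-44.60, 24.10) on SL and Z = (-41.30, 27.40) on ZE. Then |JL| = |L − J| = 50.69.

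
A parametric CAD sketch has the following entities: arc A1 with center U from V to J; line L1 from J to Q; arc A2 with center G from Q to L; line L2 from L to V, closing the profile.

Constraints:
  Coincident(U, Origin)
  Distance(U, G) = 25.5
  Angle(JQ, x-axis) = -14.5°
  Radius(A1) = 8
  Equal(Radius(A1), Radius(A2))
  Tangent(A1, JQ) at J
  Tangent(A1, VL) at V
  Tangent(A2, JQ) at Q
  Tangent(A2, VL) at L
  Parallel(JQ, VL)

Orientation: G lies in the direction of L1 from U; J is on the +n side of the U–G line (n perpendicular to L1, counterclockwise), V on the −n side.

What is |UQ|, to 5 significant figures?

26.725

The slot axis is L1's direction at -14.5°, so u = (cos -14.5°, sin -14.5°) = (0.96815, -0.25038) and n = (−sin -14.5°, cos -14.5°) = (0.25038, 0.96815). U is at the origin and G lies 25.5 along u from U, so G = 25.5·u = (24.688, -6.3847). Tangency of A1 to both parallel lines with radius 8.0 puts J and V at U ± 8.0·n: J = (2.0030, 7.7452), V = (-2.0030, -7.7452). Equal radii place Q and L the same way about G: Q = G + 8.0·n = (26.691, 1.3605), L = G − 8.0·n = (22.685, -14.130). Then |UQ| = |Q − U| = 26.725.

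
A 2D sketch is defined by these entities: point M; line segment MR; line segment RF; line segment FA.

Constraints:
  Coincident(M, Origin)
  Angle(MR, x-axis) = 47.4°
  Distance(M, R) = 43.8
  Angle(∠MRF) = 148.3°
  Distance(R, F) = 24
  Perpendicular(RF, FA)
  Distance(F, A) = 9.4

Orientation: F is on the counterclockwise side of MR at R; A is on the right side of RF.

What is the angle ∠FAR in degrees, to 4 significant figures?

68.61°

M is at the origin; MR runs at 47.4° with length 43.8, so R = 43.8·(cos 47.4°, sin 47.4°) = (29.65, 32.24). ∠MRF = 148.3°, so RF runs at 47.4° + (180° − 148.3°) = 79.10° from the x-axis; with |RF| = 24.0, F = R + 24.0·(cos 79.10°, sin 79.10°) = (34.19, 55.81). The perpendicularity gives FA at right angles to RF; with |FA| = 9.4 on the right of RF, A = F + 9.4·(0.9820, -0.1891) = (43.42, 54.03). Then cos ∠FAR = AF·AR / (|AF||AR|), giving 68.61°.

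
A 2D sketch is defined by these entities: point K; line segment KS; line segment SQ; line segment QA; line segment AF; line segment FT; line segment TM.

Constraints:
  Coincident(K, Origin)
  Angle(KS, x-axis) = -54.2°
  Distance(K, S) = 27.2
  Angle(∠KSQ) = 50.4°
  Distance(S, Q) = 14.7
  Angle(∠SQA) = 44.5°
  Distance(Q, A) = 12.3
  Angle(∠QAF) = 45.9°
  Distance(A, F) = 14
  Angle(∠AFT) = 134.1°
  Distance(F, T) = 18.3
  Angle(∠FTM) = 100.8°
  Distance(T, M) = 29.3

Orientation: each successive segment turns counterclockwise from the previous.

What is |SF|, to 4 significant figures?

7.931

∠SQA = 44.5° gives QA at -149.1° from the x-axis; with |QA| = 12.3, A = (9.062, -14.15). ∠QAF = 45.9° gives AF at -15.00° from the x-axis; with |AF| = 14.0, F = (22.59, -17.78). Then |SF| = |F − S| = 7.931.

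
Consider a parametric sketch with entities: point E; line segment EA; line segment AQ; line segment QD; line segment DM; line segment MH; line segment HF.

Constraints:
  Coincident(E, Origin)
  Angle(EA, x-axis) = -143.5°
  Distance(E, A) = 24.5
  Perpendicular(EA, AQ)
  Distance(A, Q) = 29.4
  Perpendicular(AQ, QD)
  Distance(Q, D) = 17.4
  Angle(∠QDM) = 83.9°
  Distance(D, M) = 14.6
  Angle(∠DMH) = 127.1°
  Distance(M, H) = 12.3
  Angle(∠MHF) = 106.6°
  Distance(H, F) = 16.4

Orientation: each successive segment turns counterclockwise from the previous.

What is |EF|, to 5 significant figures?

36.938

E is at the origin; EA runs at -143.5° with length 24.5, so A = (-19.694, -14.573). EA ⟂ AQ, so AQ runs at -53.500°; with |AQ| = 29.4, Q = (-2.2067, -38.207). The perpendicularity gives QD at right angles to AQ, so QD runs at 36.500°; with |QD| = 17.4, D = (11.780, -27.857). ∠QDM = 83.9° gives DM at 132.60° from the x-axis; with |DM| = 14.6, M = (1.8980, -17.110). ∠DMH = 127.1° gives MH at -174.50° from the x-axis; with |MH| = 12.3, H = (-10.345, -18.289). ∠MHF = 106.6° gives HF at -101.10° from the x-axis; with |HF| = 16.4, F = (-13.503, -34.382). Then |EF| = |F − E| = 36.938.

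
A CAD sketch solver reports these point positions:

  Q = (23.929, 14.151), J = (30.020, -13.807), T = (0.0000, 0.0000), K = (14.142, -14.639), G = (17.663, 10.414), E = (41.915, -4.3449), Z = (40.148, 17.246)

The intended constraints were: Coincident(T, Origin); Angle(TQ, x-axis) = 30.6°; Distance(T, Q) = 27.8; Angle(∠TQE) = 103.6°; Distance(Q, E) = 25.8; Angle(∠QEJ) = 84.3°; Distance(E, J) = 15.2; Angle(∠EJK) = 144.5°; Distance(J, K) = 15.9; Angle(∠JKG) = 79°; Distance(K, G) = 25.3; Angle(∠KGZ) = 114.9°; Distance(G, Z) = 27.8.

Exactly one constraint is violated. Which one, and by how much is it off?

Distance(G, Z) = 27.8 — off by 4.30.

T = (0.00, 0.00) ✓; TQ at 30.60° ✓; |TQ| = 27.80 ✓; ∠TQE = 103.6° ✓; |QE| = 25.80 ✓; ∠QEJ = 84.30° ✓; |EJ| = 15.20 ✓; ∠EJK = 144.5° ✓; |JK| = 15.90 ✓; ∠JKG = 79.00° ✓; |KG| = 25.30 ✓; ∠KGZ = 114.9° ✓; |GZ| = 23.50 ✗.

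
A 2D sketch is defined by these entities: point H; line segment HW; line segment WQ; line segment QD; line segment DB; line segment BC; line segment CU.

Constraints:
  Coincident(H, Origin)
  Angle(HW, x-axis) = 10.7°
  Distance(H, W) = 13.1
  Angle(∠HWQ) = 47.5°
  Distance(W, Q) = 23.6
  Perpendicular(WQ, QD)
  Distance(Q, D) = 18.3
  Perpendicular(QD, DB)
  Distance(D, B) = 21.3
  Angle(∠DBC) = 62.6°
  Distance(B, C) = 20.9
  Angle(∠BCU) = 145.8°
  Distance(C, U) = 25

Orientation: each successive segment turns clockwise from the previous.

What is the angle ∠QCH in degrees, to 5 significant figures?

105.94°

The perpendicularity gives DB at right angles to QD, so DB runs at 58.200°; with |DB| = 21.3, B = (-3.8928, 10.121). ∠DBC = 62.6° gives BC at -59.200° from the x-axis; with |BC| = 20.9, C = (6.8089, -7.8315). Then cos ∠QCH = CQ·CH / (|CQ||CH|), giving 105.94°.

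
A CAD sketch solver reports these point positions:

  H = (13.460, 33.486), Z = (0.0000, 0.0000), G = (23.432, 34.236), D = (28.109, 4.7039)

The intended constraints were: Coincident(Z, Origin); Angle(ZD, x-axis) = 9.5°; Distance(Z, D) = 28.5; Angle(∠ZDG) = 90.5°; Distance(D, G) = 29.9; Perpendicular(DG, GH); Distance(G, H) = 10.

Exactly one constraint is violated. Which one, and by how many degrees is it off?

Perpendicular(DG, GH) — off by 4.70°.

Z = (0.00, 0.00) ✓; ZD at 9.500° ✓; |ZD| = 28.50 ✓; ∠ZDG = 90.50° ✓; |DG| = 29.90 ✓; ∠(DG, GH) = 85.30° ✗; |GH| = 10.00 ✓.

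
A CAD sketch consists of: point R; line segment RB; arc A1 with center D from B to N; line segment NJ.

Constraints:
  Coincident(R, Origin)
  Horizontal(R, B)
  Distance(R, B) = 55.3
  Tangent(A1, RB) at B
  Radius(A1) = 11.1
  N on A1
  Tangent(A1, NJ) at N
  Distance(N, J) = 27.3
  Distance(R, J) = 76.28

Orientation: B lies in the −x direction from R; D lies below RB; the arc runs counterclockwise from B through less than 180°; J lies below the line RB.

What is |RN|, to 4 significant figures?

67.36

Checks: |DN| = 11.10 ✓; ∠(DN, NJ) = 90.00° ✓; |NJ| = 27.30 ✓; |RJ| = 76.28 ✓.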